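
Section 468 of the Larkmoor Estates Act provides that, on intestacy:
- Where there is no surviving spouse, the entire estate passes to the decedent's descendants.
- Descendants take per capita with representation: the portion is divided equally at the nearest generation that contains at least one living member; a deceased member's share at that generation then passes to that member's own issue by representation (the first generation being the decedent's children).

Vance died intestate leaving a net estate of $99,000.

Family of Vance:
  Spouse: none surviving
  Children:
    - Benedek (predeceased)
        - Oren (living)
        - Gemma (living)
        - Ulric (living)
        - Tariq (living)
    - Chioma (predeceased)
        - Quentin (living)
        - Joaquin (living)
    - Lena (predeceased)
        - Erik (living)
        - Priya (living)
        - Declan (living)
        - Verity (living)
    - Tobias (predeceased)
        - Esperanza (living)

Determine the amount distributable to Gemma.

The entire $99,000 passes to the descendants.
No child survives, so the initial division is made at the grandchildren's generation.
That amount ($99,000) is divided into 11 shares of $9,000: Oren, Gemma, Ulric, Tariq, Quentin, Joaquin, Erik, Priya, Declan, Verity, and Esperanza each take $9,000.

Gemma receives $9,000.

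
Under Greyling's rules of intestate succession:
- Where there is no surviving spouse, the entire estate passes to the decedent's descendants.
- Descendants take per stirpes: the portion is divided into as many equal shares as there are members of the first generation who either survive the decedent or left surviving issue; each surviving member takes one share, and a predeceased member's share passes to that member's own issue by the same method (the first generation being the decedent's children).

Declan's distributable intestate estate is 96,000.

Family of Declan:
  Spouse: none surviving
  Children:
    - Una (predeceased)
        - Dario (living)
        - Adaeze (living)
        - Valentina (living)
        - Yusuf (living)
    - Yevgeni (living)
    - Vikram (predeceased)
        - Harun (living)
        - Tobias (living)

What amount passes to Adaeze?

Adaeze receives 8,000.

The entire 96,000 passes to the descendants.
That amount (96,000) is divided into 3 shares of 32,000: Yevgeni takes 32,000; Una's 32,000 share passes to Una's issue; Vikram's 32,000 share passes to Vikram's issue.
Una's share (32,000) is divided into 4 shares of 8,000: Dario, Adaeze, Valentina, and Yusuf each take 8,000.
Vikram's share (32,000) is divided into 2 shares of 16,000: Harun and Tobias each take 16,000.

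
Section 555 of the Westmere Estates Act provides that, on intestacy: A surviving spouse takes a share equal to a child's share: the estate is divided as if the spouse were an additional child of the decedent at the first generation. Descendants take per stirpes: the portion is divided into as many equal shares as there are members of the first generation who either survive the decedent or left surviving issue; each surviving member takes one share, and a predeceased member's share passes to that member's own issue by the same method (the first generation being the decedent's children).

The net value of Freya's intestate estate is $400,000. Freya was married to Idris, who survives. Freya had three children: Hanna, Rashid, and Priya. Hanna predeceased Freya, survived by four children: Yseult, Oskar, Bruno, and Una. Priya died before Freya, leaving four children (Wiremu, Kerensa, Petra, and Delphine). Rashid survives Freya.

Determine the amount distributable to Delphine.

The spouse counts as an additional share at the children's level, so there are 4 primary shares of $100,000. Idris takes one such share ($100,000).
The children's combined portion ($300,000) is divided into 3 shares of $100,000: Rashid takes $100,000; Hanna's $100,000 share passes to Hanna's issue; Priya's $100,000 share passes to Priya's issue.
Hanna's share ($100,000) is divided into 4 shares of $25,000: Yseult, Oskar, Bruno, and Una each take $25,000.
Priya's share ($100,000) is divided into 4 shares of $25,000: Wiremu, Kerensa, Petra, and Delphine each take $25,000.

Delphine receives $25,000.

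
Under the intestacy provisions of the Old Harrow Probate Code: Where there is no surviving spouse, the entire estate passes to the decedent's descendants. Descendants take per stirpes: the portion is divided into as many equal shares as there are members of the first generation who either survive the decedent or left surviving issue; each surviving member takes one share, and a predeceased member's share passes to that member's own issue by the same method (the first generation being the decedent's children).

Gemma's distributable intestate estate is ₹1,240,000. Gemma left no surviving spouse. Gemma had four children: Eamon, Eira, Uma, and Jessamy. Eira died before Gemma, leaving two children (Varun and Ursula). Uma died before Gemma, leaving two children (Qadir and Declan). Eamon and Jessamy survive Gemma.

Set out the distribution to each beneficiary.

The entire ₹1,240,000 passes to the descendants.
That amount (₹1,240,000) is divided into 4 shares of ₹310,000: Eamon and Jessamy each take ₹310,000; Eira's ₹310,000 share passes to Eira's issue; Uma's ₹310,000 share passes to Uma's issue.
Eira's share (₹310,000) is divided into 2 shares of ₹155,000: Varun and Ursula each take ₹155,000.
Uma's share (₹310,000) is divided into 2 shares of ₹155,000: Qadir and Declan each take ₹155,000.

Eamon: ₹310,000; Varun: ₹155,000; Ursula: ₹155,000; Qadir: ₹155,000; Declan: ₹155,000; Jessamy: ₹310,000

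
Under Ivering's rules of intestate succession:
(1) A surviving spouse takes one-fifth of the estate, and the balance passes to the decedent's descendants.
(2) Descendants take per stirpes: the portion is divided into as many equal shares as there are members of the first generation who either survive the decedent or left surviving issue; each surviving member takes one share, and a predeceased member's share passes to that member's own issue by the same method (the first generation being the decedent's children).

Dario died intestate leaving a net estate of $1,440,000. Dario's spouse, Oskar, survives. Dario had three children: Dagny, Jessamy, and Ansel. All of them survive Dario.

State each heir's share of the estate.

Oskar takes one-fifth of $1,440,000 = $288,000. The remaining $1,152,000 passes to the descendants.
The descendants' portion ($1,152,000) is divided into 3 shares of $384,000: Dagny, Jessamy, and Ansel each take $384,000.

Oskar: $288,000; Dagny: $384,000; Jessamy: $384,000; Ansel: $384,000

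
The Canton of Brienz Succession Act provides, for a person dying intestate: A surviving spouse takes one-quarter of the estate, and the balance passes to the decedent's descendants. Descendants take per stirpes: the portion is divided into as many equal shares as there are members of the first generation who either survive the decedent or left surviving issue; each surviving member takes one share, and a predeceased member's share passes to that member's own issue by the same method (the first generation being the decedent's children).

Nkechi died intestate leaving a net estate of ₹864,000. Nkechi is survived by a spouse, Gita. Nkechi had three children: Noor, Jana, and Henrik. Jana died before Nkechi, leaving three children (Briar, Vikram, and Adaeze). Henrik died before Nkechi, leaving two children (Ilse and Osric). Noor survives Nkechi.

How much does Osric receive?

Osric receives ₹108,000.

Gita takes one-quarter of ₹864,000 = ₹216,000. The remaining ₹648,000 passes to the descendants.
The descendants' portion (₹648,000) is divided into 3 shares of ₹216,000: Noor takes ₹216,000; Jana's ₹216,000 share passes to Jana's issue; Henrik's ₹216,000 share passes to Henrik's issue.
Jana's share (₹216,000) is divided into 3 shares of ₹72,000: Briar, Vikram, and Adaeze each take ₹72,000.
Henrik's share (₹216,000) is divided into 2 shares of ₹108,000: Ilse and Osric each take ₹108,000.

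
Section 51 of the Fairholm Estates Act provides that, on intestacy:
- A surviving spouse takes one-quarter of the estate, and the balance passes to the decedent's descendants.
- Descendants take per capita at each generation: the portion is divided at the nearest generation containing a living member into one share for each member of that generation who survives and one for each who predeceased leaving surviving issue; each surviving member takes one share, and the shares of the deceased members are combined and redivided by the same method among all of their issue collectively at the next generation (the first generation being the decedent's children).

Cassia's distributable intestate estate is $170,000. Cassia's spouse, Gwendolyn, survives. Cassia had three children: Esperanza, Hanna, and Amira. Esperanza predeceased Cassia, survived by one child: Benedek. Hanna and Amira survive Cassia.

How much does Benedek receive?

Benedek receives $42,500.

Gwendolyn takes one-quarter of $170,000 = $42,500. The remaining $127,500 passes to the descendants.
The descendants' portion ($127,500) is divided at the children's generation into 3 shares of $42,500. Hanna and Amira each take $42,500. The remaining share for the deceased Esperanza ($42,500) is carried to the next generation.
That pool ($42,500) passes entirely to Benedek, the sole taker at the grandchildren's generation.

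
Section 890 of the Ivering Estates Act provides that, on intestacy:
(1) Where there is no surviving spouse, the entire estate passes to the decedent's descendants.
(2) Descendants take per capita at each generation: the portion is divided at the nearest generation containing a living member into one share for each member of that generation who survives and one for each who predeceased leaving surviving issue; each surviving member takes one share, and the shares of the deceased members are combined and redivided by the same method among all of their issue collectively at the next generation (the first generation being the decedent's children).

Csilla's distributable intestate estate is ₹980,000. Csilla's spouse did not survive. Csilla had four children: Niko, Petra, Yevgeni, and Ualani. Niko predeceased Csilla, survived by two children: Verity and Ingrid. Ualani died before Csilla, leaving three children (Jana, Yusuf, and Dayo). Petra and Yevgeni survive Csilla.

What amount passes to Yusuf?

The entire ₹980,000 passes to the descendants.
That amount (₹980,000) is divided at the children's generation into 4 shares of ₹245,000. Petra and Yevgeni each take ₹245,000. The 2 shares of the deceased (Niko and Ualani) are combined into a pool of ₹490,000.
That pool (₹490,000) is divided at the grandchildren's generation equally among Verity, Ingrid, Jana, Yusuf, and Dayo: ₹98,000 each.

Yusuf receives ₹98,000.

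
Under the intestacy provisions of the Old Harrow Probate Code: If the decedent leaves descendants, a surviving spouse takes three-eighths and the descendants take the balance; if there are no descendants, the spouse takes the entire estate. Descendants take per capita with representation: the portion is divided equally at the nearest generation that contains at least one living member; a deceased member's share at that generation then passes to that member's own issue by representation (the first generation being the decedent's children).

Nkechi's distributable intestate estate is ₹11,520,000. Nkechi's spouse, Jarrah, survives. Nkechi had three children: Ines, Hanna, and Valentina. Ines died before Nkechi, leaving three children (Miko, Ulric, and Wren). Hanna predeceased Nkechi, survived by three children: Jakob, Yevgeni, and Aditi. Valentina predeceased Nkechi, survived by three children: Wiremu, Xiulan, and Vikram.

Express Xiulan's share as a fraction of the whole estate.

Xiulan receives 5/72 of the estate.

Jarrah takes three-eighths of ₹11,520,000 = ₹4,320,000. The remaining ₹7,200,000 passes to the descendants.
No child survives, so the initial division is made at the grandchildren's generation.
The descendants' portion (₹7,200,000) is divided into 9 shares of ₹800,000: Miko, Ulric, Wren, Jakob, Yevgeni, Aditi, Wiremu, Xiulan, and Vikram each take ₹800,000.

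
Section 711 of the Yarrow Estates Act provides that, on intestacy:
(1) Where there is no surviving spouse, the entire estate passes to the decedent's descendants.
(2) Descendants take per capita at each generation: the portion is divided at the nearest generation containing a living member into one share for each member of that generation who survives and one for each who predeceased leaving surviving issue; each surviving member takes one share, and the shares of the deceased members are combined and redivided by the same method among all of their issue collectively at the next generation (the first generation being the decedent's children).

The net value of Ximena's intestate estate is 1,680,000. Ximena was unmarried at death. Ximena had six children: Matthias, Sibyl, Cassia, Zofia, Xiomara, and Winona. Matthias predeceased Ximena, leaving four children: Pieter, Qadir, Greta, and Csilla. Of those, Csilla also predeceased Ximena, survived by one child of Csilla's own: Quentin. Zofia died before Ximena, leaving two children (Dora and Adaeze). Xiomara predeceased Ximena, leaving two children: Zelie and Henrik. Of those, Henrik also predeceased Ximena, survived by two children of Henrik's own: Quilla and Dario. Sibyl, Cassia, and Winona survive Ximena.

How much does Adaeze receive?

The entire 1,680,000 passes to the descendants.
That amount (1,680,000) is divided at the children's generation into 6 shares of 280,000. Sibyl, Cassia, and Winona each take 280,000. The 3 shares of the deceased (Matthias, Zofia, and Xiomara) are combined into a pool of 840,000.
That pool (840,000) is divided at the grandchildren's generation into 8 shares of 105,000. Pieter, Qadir, Greta, Dora, Adaeze, and Zelie each take 105,000. The 2 shares of the deceased (Csilla and Henrik) are combined into a pool of 210,000.
That pool (210,000) is divided at the great-grandchildren's generation equally among Quentin, Quilla, and Dario: 70,000 each.

Adaeze receives 105,000.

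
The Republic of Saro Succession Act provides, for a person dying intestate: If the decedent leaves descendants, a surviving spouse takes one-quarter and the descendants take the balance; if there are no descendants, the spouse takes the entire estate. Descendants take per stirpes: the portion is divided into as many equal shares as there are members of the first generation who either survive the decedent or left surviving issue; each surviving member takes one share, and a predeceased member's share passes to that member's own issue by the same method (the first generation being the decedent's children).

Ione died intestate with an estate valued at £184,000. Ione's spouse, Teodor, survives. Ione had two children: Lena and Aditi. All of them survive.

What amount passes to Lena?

Lena receives £69,000.

Teodor takes one-quarter of £184,000 = £46,000. The remaining £138,000 passes to the descendants.
The descendants' portion (£138,000) is divided into 2 shares of £69,000: Lena and Aditi each take £69,000.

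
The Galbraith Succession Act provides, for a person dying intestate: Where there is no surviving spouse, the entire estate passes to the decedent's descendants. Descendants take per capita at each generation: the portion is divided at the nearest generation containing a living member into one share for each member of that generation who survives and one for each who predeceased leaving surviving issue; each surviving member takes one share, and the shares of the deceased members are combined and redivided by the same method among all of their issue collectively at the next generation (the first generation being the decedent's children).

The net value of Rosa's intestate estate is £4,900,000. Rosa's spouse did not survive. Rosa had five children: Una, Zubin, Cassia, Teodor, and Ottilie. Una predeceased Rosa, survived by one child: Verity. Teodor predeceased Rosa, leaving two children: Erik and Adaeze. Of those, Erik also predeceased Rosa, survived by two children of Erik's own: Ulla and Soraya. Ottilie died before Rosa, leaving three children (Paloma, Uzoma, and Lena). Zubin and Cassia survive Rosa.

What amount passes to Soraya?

The entire £4,900,000 passes to the descendants.
That amount (£4,900,000) is divided at the children's generation into 5 shares of £980,000. Zubin and Cassia each take £980,000. The 3 shares of the deceased (Una, Teodor, and Ottilie) are combined into a pool of £2,940,000.
That pool (£2,940,000) is divided at the grandchildren's generation into 6 shares of £490,000. Verity, Adaeze, Paloma, Uzoma, and Lena each take £490,000. The remaining share for the deceased Erik (£490,000) is carried to the next generation.
That pool (£490,000) is divided at the great-grandchildren's generation equally among Ulla and Soraya: £245,000 each.

Soraya receives £245,000.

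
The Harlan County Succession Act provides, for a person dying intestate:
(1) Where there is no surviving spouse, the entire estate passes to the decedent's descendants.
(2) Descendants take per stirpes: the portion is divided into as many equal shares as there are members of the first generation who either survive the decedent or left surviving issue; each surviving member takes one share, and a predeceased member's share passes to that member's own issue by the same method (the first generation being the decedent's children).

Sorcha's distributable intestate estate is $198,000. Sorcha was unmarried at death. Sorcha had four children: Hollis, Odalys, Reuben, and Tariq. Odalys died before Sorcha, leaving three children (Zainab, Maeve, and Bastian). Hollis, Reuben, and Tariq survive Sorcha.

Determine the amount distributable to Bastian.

Bastian receives $16,500.

The entire $198,000 passes to the descendants.
That amount ($198,000) is divided into 4 shares of $49,500: Hollis, Reuben, and Tariq each take $49,500; Odalys's $49,500 share passes to Odalys's issue.
Odalys's share ($49,500) is divided into 3 shares of $16,500: Zainab, Maeve, and Bastian each take $16,500.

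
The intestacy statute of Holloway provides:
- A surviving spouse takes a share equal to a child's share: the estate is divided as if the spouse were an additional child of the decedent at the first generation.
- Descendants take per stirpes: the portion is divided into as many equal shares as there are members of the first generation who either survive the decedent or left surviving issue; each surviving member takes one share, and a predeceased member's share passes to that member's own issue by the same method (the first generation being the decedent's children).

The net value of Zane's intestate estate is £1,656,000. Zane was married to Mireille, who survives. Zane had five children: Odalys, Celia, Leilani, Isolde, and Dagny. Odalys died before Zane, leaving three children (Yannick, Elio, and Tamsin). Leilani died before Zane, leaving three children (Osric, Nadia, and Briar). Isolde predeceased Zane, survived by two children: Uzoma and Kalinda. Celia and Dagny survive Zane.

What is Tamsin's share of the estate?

Tamsin receives £92,000.

The spouse counts as an additional share at the children's level, so there are 6 primary shares of £276,000. Mireille takes one such share (£276,000).
The children's combined portion (£1,380,000) is divided into 5 shares of £276,000: Celia and Dagny each take £276,000; Odalys's £276,000 share passes to Odalys's issue; Leilani's £276,000 share passes to Leilani's issue; Isolde's £276,000 share passes to Isolde's issue.
Odalys's share (£276,000) is divided into 3 shares of £92,000: Yannick, Elio, and Tamsin each take £92,000.
Leilani's share (£276,000) is divided into 3 shares of £92,000: Osric, Nadia, and Briar each take £92,000.
Isolde's share (£276,000) is divided into 2 shares of £138,000: Uzoma and Kalinda each take £138,000.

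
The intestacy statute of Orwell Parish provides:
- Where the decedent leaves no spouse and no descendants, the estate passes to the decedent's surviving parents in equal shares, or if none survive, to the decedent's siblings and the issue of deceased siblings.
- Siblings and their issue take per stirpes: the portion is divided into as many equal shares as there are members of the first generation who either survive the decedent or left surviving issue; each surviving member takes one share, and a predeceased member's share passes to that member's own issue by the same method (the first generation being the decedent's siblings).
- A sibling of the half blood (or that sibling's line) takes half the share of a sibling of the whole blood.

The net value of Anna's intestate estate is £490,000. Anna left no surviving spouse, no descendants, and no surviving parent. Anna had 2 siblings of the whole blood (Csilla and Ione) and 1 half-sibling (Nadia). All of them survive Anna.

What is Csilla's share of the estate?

Csilla receives £196,000.

The entire £490,000 passes to the siblings and their issue.
Counting each half-blood sibling's line as half a unit, there are 5/2 units in £490,000, so one unit is £196,000. Whole-blood lines (Csilla and Ione) take £196,000 each; half-blood lines (Nadia) take £98,000 each.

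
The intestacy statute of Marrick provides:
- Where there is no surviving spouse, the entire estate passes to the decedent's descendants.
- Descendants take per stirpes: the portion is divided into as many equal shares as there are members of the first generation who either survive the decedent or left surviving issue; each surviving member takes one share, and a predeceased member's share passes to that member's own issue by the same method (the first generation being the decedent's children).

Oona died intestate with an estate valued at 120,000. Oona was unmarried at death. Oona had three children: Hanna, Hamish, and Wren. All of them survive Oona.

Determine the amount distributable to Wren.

The entire 120,000 passes to the descendants.
That amount (120,000) is divided into 3 shares of 40,000: Hanna, Hamish, and Wren each take 40,000.

Wren receives 40,000.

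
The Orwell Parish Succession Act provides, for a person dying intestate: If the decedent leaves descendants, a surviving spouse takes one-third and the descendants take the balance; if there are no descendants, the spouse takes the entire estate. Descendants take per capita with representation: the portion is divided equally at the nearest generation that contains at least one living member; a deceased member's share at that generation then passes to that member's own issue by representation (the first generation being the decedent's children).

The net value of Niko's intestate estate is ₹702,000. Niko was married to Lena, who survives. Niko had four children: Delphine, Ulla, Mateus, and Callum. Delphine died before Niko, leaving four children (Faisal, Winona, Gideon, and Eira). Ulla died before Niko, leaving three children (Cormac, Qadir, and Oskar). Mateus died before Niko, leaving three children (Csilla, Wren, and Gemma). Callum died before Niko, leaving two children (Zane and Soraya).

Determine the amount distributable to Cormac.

Cormac receives ₹39,000.

Lena takes one-third of ₹702,000 = ₹234,000. The remaining ₹468,000 passes to the descendants.
No child survives, so the initial division is made at the grandchildren's generation.
The descendants' portion (₹468,000) is divided into 12 shares of ₹39,000: Faisal, Winona, Gideon, Eira, Cormac, Qadir, Oskar, Csilla, Wren, Gemma, Zane, and Soraya each take ₹39,000.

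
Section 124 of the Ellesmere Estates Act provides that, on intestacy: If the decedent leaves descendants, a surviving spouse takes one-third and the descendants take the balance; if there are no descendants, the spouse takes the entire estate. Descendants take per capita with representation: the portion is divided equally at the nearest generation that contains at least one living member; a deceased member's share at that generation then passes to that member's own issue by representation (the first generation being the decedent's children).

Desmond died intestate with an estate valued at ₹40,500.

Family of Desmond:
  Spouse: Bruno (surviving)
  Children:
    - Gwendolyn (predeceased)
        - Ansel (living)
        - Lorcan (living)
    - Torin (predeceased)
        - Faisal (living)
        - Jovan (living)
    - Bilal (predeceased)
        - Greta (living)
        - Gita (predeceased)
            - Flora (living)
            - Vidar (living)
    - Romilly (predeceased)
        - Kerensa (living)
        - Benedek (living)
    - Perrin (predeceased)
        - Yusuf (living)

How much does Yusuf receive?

Yusuf receives ₹3,000.

Bruno takes one-third of ₹40,500 = ₹13,500. The remaining ₹27,000 passes to the descendants.
No child survives, so the initial division is made at the grandchildren's generation.
The descendants' portion (₹27,000) is divided into 9 shares of ₹3,000: Ansel, Lorcan, Faisal, Jovan, Greta, Kerensa, Benedek, and Yusuf each take ₹3,000; Gita's ₹3,000 share passes to Gita's issue.
Gita's share (₹3,000) is divided into 2 shares of ₹1,500: Flora and Vidar each take ₹1,500.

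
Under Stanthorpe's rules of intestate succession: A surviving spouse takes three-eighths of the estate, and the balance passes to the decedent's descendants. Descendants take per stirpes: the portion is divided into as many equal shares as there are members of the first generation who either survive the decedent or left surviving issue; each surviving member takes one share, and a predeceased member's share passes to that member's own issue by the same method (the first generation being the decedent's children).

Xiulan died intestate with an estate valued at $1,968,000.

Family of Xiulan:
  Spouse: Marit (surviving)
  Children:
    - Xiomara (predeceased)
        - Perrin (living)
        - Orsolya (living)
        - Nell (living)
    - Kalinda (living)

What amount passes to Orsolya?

Marit takes three-eighths of $1,968,000 = $738,000. The remaining $1,230,000 passes to the descendants.
The descendants' portion ($1,230,000) is divided into 2 shares of $615,000: Kalinda takes $615,000; Xiomara's $615,000 share passes to Xiomara's issue.
Xiomara's share ($615,000) is divided into 3 shares of $205,000: Perrin, Orsolya, and Nell each take $205,000.

Orsolya receives $205,000.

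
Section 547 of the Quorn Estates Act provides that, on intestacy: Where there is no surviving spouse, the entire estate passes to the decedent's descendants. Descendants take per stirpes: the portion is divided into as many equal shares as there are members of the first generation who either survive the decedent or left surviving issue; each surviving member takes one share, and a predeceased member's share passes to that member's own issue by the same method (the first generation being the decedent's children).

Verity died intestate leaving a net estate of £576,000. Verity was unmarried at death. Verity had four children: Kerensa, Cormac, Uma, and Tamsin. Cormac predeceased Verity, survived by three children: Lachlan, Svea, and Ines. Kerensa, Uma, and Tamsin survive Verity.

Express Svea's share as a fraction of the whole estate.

Svea receives 1/12 of the estate.

The entire £576,000 passes to the descendants.
That amount (£576,000) is divided into 4 shares of £144,000: Kerensa, Uma, and Tamsin each take £144,000; Cormac's £144,000 share passes to Cormac's issue.
Cormac's share (£144,000) is divided into 3 shares of £48,000: Lachlan, Svea, and Ines each take £48,000.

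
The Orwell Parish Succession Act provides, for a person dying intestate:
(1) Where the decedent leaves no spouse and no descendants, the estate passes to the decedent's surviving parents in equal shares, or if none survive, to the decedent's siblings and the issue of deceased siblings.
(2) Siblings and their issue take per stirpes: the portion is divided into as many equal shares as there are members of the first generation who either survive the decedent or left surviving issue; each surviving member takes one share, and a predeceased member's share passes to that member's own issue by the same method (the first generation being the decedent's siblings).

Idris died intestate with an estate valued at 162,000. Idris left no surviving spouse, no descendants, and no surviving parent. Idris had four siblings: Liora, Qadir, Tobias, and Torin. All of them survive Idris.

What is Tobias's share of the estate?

Tobias receives 40,500.

The entire 162,000 passes to the siblings and their issue.
That amount (162,000) is divided into 4 shares of 40,500: Liora, Qadir, Tobias, and Torin each take 40,500.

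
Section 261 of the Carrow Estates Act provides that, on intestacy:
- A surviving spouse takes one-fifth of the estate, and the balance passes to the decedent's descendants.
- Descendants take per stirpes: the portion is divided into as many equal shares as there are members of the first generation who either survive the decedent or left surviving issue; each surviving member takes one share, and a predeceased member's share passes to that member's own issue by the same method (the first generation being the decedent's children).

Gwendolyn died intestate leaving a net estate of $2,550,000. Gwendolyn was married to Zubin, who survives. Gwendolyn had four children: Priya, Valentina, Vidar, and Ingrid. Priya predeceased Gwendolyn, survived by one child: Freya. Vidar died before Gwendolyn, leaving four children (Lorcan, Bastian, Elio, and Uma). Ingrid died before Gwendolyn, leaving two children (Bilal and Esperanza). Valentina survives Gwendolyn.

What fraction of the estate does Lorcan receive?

Zubin takes one-fifth of $2,550,000 = $510,000. The remaining $2,040,000 passes to the descendants.
The descendants' portion ($2,040,000) is divided into 4 shares of $510,000: Valentina takes $510,000; Priya's $510,000 share passes to Priya's issue; Vidar's $510,000 share passes to Vidar's issue; Ingrid's $510,000 share passes to Ingrid's issue.
Priya's share ($510,000) passes entirely to Freya.
Vidar's share ($510,000) is divided into 4 shares of $127,500: Lorcan, Bastian, Elio, and Uma each take $127,500.
Ingrid's share ($510,000) is divided into 2 shares of $255,000: Bilal and Esperanza each take $255,000.

Lorcan receives 1/20 of the estate.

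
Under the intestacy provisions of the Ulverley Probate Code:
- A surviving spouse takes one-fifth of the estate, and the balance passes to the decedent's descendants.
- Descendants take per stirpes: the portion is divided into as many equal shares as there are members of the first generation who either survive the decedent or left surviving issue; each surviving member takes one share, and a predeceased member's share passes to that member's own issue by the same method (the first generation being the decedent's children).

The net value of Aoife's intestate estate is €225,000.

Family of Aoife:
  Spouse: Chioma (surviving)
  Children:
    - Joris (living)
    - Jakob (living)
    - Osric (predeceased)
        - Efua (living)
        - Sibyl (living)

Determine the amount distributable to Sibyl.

Sibyl receives €30,000.

Chioma takes one-fifth of €225,000 = €45,000. The remaining €180,000 passes to the descendants.
The descendants' portion (€180,000) is divided into 3 shares of €60,000: Joris and Jakob each take €60,000; Osric's €60,000 share passes to Osric's issue.
Osric's share (€60,000) is divided into 2 shares of €30,000: Efua and Sibyl each take €30,000.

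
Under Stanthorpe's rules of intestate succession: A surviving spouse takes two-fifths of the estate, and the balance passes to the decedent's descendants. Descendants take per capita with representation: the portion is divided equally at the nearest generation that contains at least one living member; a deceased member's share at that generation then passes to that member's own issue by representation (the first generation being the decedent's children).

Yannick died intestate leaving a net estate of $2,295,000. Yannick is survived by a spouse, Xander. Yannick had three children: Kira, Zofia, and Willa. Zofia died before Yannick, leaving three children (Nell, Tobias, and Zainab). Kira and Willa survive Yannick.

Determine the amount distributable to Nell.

Nell receives $153,000.

Xander takes two-fifths of $2,295,000 = $918,000. The remaining $1,377,000 passes to the descendants.
The descendants' portion ($1,377,000) is divided into 3 shares of $459,000: Kira and Willa each take $459,000; Zofia's $459,000 share passes to Zofia's issue.
Zofia's share ($459,000) is divided into 3 shares of $153,000: Nell, Tobias, and Zainab each take $153,000.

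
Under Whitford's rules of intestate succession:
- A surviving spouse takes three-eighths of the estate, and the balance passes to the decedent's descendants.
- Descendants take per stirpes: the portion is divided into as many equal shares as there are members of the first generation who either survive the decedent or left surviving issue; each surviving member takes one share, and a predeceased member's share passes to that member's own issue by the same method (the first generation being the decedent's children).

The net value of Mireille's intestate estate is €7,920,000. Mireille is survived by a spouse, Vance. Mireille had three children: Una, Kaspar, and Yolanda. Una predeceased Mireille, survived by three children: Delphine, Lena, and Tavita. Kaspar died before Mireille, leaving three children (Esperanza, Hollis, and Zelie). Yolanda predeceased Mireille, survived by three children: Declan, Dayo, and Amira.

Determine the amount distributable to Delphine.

Delphine receives €550,000.

Vance takes three-eighths of €7,920,000 = €2,970,000. The remaining €4,950,000 passes to the descendants.
The descendants' portion (€4,950,000) is divided into 3 shares of €1,650,000: Una's €1,650,000 share passes to Una's issue; Kaspar's €1,650,000 share passes to Kaspar's issue; Yolanda's €1,650,000 share passes to Yolanda's issue.
Una's share (€1,650,000) is divided into 3 shares of €550,000: Delphine, Lena, and Tavita each take €550,000.
Kaspar's share (€1,650,000) is divided into 3 shares of €550,000: Esperanza, Hollis, and Zelie each take €550,000.
Yolanda's share (€1,650,000) is divided into 3 shares of €550,000: Declan, Dayo, and Amira each take €550,000.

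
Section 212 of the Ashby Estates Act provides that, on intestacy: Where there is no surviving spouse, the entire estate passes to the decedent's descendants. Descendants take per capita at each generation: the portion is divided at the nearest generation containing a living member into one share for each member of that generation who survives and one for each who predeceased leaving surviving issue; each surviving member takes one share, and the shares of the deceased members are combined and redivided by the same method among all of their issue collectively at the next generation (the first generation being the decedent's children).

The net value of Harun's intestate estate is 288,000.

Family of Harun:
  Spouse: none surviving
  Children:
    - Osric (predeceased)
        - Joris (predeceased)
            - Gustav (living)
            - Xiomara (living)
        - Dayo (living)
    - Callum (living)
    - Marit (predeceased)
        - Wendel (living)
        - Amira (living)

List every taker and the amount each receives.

Gustav: 24,000; Xiomara: 24,000; Dayo: 48,000; Callum: 96,000; Wendel: 48,000; Amira: 48,000

The entire 288,000 passes to the descendants.
That amount (288,000) is divided at the children's generation into 3 shares of 96,000. Callum takes 96,000. The 2 shares of the deceased (Osric and Marit) are combined into a pool of 192,000.
That pool (192,000) is divided at the grandchildren's generation into 4 shares of 48,000. Dayo, Wendel, and Amira each take 48,000. The remaining share for the deceased Joris (48,000) is carried to the next generation.
That pool (48,000) is divided at the great-grandchildren's generation equally among Gustav and Xiomara: 24,000 each.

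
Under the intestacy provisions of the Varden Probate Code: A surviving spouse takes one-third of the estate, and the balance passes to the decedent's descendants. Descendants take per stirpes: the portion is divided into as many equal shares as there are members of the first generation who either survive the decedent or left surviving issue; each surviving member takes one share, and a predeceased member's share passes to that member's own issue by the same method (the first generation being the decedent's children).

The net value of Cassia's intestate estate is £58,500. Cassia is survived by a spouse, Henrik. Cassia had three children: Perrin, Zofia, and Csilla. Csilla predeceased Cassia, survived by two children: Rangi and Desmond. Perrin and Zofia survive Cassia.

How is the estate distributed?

Henrik takes one-third of £58,500 = £19,500. The remaining £39,000 passes to the descendants.
The descendants' portion (£39,000) is divided into 3 shares of £13,000: Perrin and Zofia each take £13,000; Csilla's £13,000 share passes to Csilla's issue.
Csilla's share (£13,000) is divided into 2 shares of £6,500: Rangi and Desmond each take £6,500.

Henrik: £19,500; Perrin: £13,000; Zofia: £13,000; Rangi: £6,500; Desmond: £6,500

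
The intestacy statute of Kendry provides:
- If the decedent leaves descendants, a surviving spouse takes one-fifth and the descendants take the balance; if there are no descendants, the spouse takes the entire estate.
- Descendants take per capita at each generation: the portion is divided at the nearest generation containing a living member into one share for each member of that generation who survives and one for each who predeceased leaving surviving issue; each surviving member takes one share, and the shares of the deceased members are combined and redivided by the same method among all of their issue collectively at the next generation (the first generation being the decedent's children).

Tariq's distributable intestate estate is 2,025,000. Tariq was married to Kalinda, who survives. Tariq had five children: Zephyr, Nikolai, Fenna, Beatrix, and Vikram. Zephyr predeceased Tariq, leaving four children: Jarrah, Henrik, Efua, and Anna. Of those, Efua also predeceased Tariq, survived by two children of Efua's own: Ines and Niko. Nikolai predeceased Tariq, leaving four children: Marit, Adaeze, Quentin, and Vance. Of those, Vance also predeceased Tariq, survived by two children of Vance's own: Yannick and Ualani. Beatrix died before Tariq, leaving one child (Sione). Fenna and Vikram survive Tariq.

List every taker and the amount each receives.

Kalinda: 405,000; Jarrah: 108,000; Henrik: 108,000; Ines: 54,000; Niko: 54,000; Anna: 108,000; Marit: 108,000; Adaeze: 108,000; Quentin: 108,000; Yannick: 54,000; Ualani: 54,000; Fenna: 324,000; Sione: 108,000; Vikram: 324,000

Kalinda takes one-fifth of 2,025,000 = 405,000. The remaining 1,620,000 passes to the descendants.
The descendants' portion (1,620,000) is divided at the children's generation into 5 shares of 324,000. Fenna and Vikram each take 324,000. The 3 shares of the deceased (Zephyr, Nikolai, and Beatrix) are combined into a pool of 972,000.
That pool (972,000) is divided at the grandchildren's generation into 9 shares of 108,000. Jarrah, Henrik, Anna, Marit, Adaeze, Quentin, and Sione each take 108,000. The 2 shares of the deceased (Efua and Vance) are combined into a pool of 216,000.
That pool (216,000) is divided at the great-grandchildren's generation equally among Ines, Niko, Yannick, and Ualani: 54,000 each.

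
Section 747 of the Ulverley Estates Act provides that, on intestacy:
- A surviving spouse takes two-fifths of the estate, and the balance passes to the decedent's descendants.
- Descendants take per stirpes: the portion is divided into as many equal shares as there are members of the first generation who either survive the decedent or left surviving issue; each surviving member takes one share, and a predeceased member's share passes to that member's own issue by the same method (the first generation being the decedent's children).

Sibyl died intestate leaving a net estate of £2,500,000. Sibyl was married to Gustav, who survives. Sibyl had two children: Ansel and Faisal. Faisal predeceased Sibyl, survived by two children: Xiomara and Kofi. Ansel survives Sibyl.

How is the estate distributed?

Gustav takes two-fifths of £2,500,000 = £1,000,000. The remaining £1,500,000 passes to the descendants.
The descendants' portion (£1,500,000) is divided into 2 shares of £750,000: Ansel takes £750,000; Faisal's £750,000 share passes to Faisal's issue.
Faisal's share (£750,000) is divided into 2 shares of £375,000: Xiomara and Kofi each take £375,000.

Gustav: £1,000,000; Ansel: £750,000; Xiomara: £375,000; Kofi: £375,000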